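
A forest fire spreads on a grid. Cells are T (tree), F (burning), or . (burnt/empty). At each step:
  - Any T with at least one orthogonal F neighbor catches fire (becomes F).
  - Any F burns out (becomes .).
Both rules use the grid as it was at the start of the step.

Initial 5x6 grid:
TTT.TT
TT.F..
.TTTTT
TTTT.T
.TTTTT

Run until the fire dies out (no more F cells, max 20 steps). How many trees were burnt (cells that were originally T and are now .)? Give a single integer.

Answer: 20

Derivation:
Step 1: +1 fires, +1 burnt (F count now 1)
Step 2: +3 fires, +1 burnt (F count now 3)
Step 3: +4 fires, +3 burnt (F count now 4)
Step 4: +5 fires, +4 burnt (F count now 5)
Step 5: +5 fires, +5 burnt (F count now 5)
Step 6: +2 fires, +5 burnt (F count now 2)
Step 7: +0 fires, +2 burnt (F count now 0)
Fire out after step 7
Initially T: 22, now '.': 28
Total burnt (originally-T cells now '.'): 20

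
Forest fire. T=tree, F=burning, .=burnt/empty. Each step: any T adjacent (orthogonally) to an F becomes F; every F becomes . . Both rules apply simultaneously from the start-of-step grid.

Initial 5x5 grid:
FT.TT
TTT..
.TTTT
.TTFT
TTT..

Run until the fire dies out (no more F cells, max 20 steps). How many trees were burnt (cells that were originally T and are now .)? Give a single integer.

Answer: 14

Derivation:
Step 1: +5 fires, +2 burnt (F count now 5)
Step 2: +5 fires, +5 burnt (F count now 5)
Step 3: +3 fires, +5 burnt (F count now 3)
Step 4: +1 fires, +3 burnt (F count now 1)
Step 5: +0 fires, +1 burnt (F count now 0)
Fire out after step 5
Initially T: 16, now '.': 23
Total burnt (originally-T cells now '.'): 14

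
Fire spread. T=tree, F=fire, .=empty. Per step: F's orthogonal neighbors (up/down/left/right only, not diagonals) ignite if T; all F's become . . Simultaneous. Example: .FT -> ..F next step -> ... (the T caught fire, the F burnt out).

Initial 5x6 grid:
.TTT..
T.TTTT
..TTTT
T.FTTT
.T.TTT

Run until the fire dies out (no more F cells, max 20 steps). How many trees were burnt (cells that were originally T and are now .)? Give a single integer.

Step 1: +2 fires, +1 burnt (F count now 2)
Step 2: +4 fires, +2 burnt (F count now 4)
Step 3: +5 fires, +4 burnt (F count now 5)
Step 4: +5 fires, +5 burnt (F count now 5)
Step 5: +1 fires, +5 burnt (F count now 1)
Step 6: +0 fires, +1 burnt (F count now 0)
Fire out after step 6
Initially T: 20, now '.': 27
Total burnt (originally-T cells now '.'): 17

Answer: 17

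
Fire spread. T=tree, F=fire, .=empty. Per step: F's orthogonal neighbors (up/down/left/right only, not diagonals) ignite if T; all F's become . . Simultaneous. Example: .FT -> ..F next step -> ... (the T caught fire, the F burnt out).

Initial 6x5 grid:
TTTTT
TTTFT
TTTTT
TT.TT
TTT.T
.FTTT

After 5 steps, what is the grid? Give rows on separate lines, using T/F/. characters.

Step 1: 6 trees catch fire, 2 burn out
  TTTFT
  TTF.F
  TTTFT
  TT.TT
  TFT.T
  ..FTT
Step 2: 10 trees catch fire, 6 burn out
  TTF.F
  TF...
  TTF.F
  TF.FT
  F.F.T
  ...FT
Step 3: 6 trees catch fire, 10 burn out
  TF...
  F....
  TF...
  F...F
  ....T
  ....F
Step 4: 3 trees catch fire, 6 burn out
  F....
  .....
  F....
  .....
  ....F
  .....
Step 5: 0 trees catch fire, 3 burn out
  .....
  .....
  .....
  .....
  .....
  .....

.....
.....
.....
.....
.....
.....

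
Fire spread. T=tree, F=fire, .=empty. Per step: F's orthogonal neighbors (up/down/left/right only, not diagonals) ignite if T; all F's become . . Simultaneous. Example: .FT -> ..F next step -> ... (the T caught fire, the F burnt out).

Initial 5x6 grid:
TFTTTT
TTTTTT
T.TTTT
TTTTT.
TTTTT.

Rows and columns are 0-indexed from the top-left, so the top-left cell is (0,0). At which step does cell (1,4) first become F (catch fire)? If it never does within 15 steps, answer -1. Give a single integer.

Step 1: cell (1,4)='T' (+3 fires, +1 burnt)
Step 2: cell (1,4)='T' (+3 fires, +3 burnt)
Step 3: cell (1,4)='T' (+4 fires, +3 burnt)
Step 4: cell (1,4)='F' (+5 fires, +4 burnt)
  -> target ignites at step 4
Step 5: cell (1,4)='.' (+6 fires, +5 burnt)
Step 6: cell (1,4)='.' (+4 fires, +6 burnt)
Step 7: cell (1,4)='.' (+1 fires, +4 burnt)
Step 8: cell (1,4)='.' (+0 fires, +1 burnt)
  fire out at step 8

4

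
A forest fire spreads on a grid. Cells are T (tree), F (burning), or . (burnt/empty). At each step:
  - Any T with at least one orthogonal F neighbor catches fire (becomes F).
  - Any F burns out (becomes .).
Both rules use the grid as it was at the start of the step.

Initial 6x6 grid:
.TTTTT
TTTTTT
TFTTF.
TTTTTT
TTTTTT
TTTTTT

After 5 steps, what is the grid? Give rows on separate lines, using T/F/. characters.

Step 1: 7 trees catch fire, 2 burn out
  .TTTTT
  TFTTFT
  F.FF..
  TFTTFT
  TTTTTT
  TTTTTT
Step 2: 12 trees catch fire, 7 burn out
  .FTTFT
  F.FF.F
  ......
  F.FF.F
  TFTTFT
  TTTTTT
Step 3: 9 trees catch fire, 12 burn out
  ..FF.F
  ......
  ......
  ......
  F.FF.F
  TFTTFT
Step 4: 4 trees catch fire, 9 burn out
  ......
  ......
  ......
  ......
  ......
  F.FF.F
Step 5: 0 trees catch fire, 4 burn out
  ......
  ......
  ......
  ......
  ......
  ......

......
......
......
......
......
......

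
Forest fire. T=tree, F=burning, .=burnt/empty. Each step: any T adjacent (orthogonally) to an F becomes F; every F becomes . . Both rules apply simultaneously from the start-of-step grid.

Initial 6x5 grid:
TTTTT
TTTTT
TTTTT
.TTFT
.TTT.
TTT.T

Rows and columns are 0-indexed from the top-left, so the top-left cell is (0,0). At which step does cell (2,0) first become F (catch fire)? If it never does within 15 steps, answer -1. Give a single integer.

Step 1: cell (2,0)='T' (+4 fires, +1 burnt)
Step 2: cell (2,0)='T' (+5 fires, +4 burnt)
Step 3: cell (2,0)='T' (+6 fires, +5 burnt)
Step 4: cell (2,0)='F' (+5 fires, +6 burnt)
  -> target ignites at step 4
Step 5: cell (2,0)='.' (+3 fires, +5 burnt)
Step 6: cell (2,0)='.' (+1 fires, +3 burnt)
Step 7: cell (2,0)='.' (+0 fires, +1 burnt)
  fire out at step 7

4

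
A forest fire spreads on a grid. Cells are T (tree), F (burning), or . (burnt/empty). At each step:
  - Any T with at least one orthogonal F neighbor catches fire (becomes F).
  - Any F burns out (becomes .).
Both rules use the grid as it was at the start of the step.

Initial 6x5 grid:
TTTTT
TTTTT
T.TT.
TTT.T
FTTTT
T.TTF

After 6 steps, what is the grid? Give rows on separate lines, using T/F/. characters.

Step 1: 5 trees catch fire, 2 burn out
  TTTTT
  TTTTT
  T.TT.
  FTT.T
  .FTTF
  F.TF.
Step 2: 6 trees catch fire, 5 burn out
  TTTTT
  TTTTT
  F.TT.
  .FT.F
  ..FF.
  ..F..
Step 3: 2 trees catch fire, 6 burn out
  TTTTT
  FTTTT
  ..TT.
  ..F..
  .....
  .....
Step 4: 3 trees catch fire, 2 burn out
  FTTTT
  .FTTT
  ..FT.
  .....
  .....
  .....
Step 5: 3 trees catch fire, 3 burn out
  .FTTT
  ..FTT
  ...F.
  .....
  .....
  .....
Step 6: 2 trees catch fire, 3 burn out
  ..FTT
  ...FT
  .....
  .....
  .....
  .....

..FTT
...FT
.....
.....
.....
.....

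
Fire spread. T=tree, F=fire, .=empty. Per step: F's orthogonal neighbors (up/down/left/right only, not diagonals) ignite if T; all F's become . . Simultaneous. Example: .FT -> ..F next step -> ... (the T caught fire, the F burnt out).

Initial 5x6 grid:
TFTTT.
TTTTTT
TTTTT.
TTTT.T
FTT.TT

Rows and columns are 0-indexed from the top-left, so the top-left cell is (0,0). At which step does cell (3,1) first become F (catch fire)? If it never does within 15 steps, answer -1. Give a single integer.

Step 1: cell (3,1)='T' (+5 fires, +2 burnt)
Step 2: cell (3,1)='F' (+7 fires, +5 burnt)
  -> target ignites at step 2
Step 3: cell (3,1)='.' (+4 fires, +7 burnt)
Step 4: cell (3,1)='.' (+3 fires, +4 burnt)
Step 5: cell (3,1)='.' (+2 fires, +3 burnt)
Step 6: cell (3,1)='.' (+0 fires, +2 burnt)
  fire out at step 6

2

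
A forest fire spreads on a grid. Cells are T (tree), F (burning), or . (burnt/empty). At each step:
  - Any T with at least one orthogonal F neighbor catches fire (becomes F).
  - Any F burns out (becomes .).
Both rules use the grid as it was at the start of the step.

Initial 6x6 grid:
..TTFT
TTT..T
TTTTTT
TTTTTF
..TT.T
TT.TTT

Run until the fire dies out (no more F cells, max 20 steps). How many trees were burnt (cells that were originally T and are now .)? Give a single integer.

Step 1: +5 fires, +2 burnt (F count now 5)
Step 2: +5 fires, +5 burnt (F count now 5)
Step 3: +5 fires, +5 burnt (F count now 5)
Step 4: +5 fires, +5 burnt (F count now 5)
Step 5: +3 fires, +5 burnt (F count now 3)
Step 6: +1 fires, +3 burnt (F count now 1)
Step 7: +0 fires, +1 burnt (F count now 0)
Fire out after step 7
Initially T: 26, now '.': 34
Total burnt (originally-T cells now '.'): 24

Answer: 24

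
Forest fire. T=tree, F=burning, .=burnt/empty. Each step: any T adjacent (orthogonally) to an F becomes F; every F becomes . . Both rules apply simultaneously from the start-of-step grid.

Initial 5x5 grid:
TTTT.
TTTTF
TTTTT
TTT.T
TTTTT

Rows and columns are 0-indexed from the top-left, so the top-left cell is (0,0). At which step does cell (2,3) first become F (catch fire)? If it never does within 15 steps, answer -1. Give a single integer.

Step 1: cell (2,3)='T' (+2 fires, +1 burnt)
Step 2: cell (2,3)='F' (+4 fires, +2 burnt)
  -> target ignites at step 2
Step 3: cell (2,3)='.' (+4 fires, +4 burnt)
Step 4: cell (2,3)='.' (+5 fires, +4 burnt)
Step 5: cell (2,3)='.' (+4 fires, +5 burnt)
Step 6: cell (2,3)='.' (+2 fires, +4 burnt)
Step 7: cell (2,3)='.' (+1 fires, +2 burnt)
Step 8: cell (2,3)='.' (+0 fires, +1 burnt)
  fire out at step 8

2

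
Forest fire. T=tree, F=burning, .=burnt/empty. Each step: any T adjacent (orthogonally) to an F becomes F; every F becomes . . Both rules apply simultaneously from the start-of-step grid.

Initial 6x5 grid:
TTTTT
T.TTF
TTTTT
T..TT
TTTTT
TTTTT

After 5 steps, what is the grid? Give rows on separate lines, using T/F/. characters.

Step 1: 3 trees catch fire, 1 burn out
  TTTTF
  T.TF.
  TTTTF
  T..TT
  TTTTT
  TTTTT
Step 2: 4 trees catch fire, 3 burn out
  TTTF.
  T.F..
  TTTF.
  T..TF
  TTTTT
  TTTTT
Step 3: 4 trees catch fire, 4 burn out
  TTF..
  T....
  TTF..
  T..F.
  TTTTF
  TTTTT
Step 4: 4 trees catch fire, 4 burn out
  TF...
  T....
  TF...
  T....
  TTTF.
  TTTTF
Step 5: 4 trees catch fire, 4 burn out
  F....
  T....
  F....
  T....
  TTF..
  TTTF.

F....
T....
F....
T....
TTF..
TTTF.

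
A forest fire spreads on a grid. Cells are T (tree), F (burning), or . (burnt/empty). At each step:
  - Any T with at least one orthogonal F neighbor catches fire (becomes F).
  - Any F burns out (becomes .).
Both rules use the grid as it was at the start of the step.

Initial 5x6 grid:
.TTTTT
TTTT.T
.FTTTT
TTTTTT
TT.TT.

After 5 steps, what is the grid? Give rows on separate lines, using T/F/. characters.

Step 1: 3 trees catch fire, 1 burn out
  .TTTTT
  TFTT.T
  ..FTTT
  TFTTTT
  TT.TT.
Step 2: 7 trees catch fire, 3 burn out
  .FTTTT
  F.FT.T
  ...FTT
  F.FTTT
  TF.TT.
Step 3: 5 trees catch fire, 7 burn out
  ..FTTT
  ...F.T
  ....FT
  ...FTT
  F..TT.
Step 4: 4 trees catch fire, 5 burn out
  ...FTT
  .....T
  .....F
  ....FT
  ...FT.
Step 5: 4 trees catch fire, 4 burn out
  ....FT
  .....F
  ......
  .....F
  ....F.

....FT
.....F
......
.....F
....F.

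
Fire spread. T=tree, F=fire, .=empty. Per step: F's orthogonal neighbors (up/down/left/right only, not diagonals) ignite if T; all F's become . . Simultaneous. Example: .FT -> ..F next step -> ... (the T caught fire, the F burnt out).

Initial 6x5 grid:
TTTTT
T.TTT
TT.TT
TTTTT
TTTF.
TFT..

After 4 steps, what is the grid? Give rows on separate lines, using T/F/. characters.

Step 1: 5 trees catch fire, 2 burn out
  TTTTT
  T.TTT
  TT.TT
  TTTFT
  TFF..
  F.F..
Step 2: 5 trees catch fire, 5 burn out
  TTTTT
  T.TTT
  TT.FT
  TFF.F
  F....
  .....
Step 3: 4 trees catch fire, 5 burn out
  TTTTT
  T.TFT
  TF..F
  F....
  .....
  .....
Step 4: 4 trees catch fire, 4 burn out
  TTTFT
  T.F.F
  F....
  .....
  .....
  .....

TTTFT
T.F.F
F....
.....
.....
.....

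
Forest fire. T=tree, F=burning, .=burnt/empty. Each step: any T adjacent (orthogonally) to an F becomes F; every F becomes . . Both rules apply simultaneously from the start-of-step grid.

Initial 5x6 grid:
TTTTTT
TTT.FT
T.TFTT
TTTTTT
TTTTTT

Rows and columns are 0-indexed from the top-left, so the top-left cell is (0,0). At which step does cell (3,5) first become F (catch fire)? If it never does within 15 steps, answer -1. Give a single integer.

Step 1: cell (3,5)='T' (+5 fires, +2 burnt)
Step 2: cell (3,5)='T' (+7 fires, +5 burnt)
Step 3: cell (3,5)='F' (+6 fires, +7 burnt)
  -> target ignites at step 3
Step 4: cell (3,5)='.' (+5 fires, +6 burnt)
Step 5: cell (3,5)='.' (+3 fires, +5 burnt)
Step 6: cell (3,5)='.' (+0 fires, +3 burnt)
  fire out at step 6

3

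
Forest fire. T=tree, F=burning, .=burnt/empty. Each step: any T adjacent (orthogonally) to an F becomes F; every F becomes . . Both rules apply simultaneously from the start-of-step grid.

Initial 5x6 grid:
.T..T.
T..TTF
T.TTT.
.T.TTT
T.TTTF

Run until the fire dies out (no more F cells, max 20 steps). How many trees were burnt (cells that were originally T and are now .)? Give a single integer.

Step 1: +3 fires, +2 burnt (F count now 3)
Step 2: +5 fires, +3 burnt (F count now 5)
Step 3: +3 fires, +5 burnt (F count now 3)
Step 4: +1 fires, +3 burnt (F count now 1)
Step 5: +0 fires, +1 burnt (F count now 0)
Fire out after step 5
Initially T: 17, now '.': 25
Total burnt (originally-T cells now '.'): 12

Answer: 12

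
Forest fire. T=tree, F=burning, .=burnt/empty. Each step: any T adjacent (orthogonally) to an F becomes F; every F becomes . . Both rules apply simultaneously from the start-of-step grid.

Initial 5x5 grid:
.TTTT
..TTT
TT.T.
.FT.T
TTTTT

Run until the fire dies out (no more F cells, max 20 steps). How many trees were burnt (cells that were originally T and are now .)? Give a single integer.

Step 1: +3 fires, +1 burnt (F count now 3)
Step 2: +3 fires, +3 burnt (F count now 3)
Step 3: +1 fires, +3 burnt (F count now 1)
Step 4: +1 fires, +1 burnt (F count now 1)
Step 5: +1 fires, +1 burnt (F count now 1)
Step 6: +0 fires, +1 burnt (F count now 0)
Fire out after step 6
Initially T: 17, now '.': 17
Total burnt (originally-T cells now '.'): 9

Answer: 9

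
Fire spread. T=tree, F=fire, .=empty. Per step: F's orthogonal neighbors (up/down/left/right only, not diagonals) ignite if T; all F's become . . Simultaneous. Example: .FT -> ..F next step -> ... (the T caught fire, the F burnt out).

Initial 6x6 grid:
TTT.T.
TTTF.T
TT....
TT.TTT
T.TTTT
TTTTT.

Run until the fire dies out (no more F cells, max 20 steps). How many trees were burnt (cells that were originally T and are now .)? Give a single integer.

Answer: 23

Derivation:
Step 1: +1 fires, +1 burnt (F count now 1)
Step 2: +2 fires, +1 burnt (F count now 2)
Step 3: +3 fires, +2 burnt (F count now 3)
Step 4: +3 fires, +3 burnt (F count now 3)
Step 5: +1 fires, +3 burnt (F count now 1)
Step 6: +1 fires, +1 burnt (F count now 1)
Step 7: +1 fires, +1 burnt (F count now 1)
Step 8: +1 fires, +1 burnt (F count now 1)
Step 9: +1 fires, +1 burnt (F count now 1)
Step 10: +2 fires, +1 burnt (F count now 2)
Step 11: +2 fires, +2 burnt (F count now 2)
Step 12: +2 fires, +2 burnt (F count now 2)
Step 13: +2 fires, +2 burnt (F count now 2)
Step 14: +1 fires, +2 burnt (F count now 1)
Step 15: +0 fires, +1 burnt (F count now 0)
Fire out after step 15
Initially T: 25, now '.': 34
Total burnt (originally-T cells now '.'): 23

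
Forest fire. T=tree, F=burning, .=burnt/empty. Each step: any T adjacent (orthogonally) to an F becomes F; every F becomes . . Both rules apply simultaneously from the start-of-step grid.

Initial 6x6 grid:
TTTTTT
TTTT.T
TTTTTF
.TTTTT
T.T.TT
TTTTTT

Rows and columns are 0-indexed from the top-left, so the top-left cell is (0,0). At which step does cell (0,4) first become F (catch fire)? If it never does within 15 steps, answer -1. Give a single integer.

Step 1: cell (0,4)='T' (+3 fires, +1 burnt)
Step 2: cell (0,4)='T' (+4 fires, +3 burnt)
Step 3: cell (0,4)='F' (+6 fires, +4 burnt)
  -> target ignites at step 3
Step 4: cell (0,4)='.' (+5 fires, +6 burnt)
Step 5: cell (0,4)='.' (+6 fires, +5 burnt)
Step 6: cell (0,4)='.' (+3 fires, +6 burnt)
Step 7: cell (0,4)='.' (+2 fires, +3 burnt)
Step 8: cell (0,4)='.' (+1 fires, +2 burnt)
Step 9: cell (0,4)='.' (+1 fires, +1 burnt)
Step 10: cell (0,4)='.' (+0 fires, +1 burnt)
  fire out at step 10

3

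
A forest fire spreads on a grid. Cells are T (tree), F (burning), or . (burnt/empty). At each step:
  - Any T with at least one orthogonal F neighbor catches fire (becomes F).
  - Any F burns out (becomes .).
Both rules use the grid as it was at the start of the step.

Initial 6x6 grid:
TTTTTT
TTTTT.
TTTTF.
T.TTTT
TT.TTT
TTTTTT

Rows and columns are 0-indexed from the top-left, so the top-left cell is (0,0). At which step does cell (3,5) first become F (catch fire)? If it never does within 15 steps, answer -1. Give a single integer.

Step 1: cell (3,5)='T' (+3 fires, +1 burnt)
Step 2: cell (3,5)='F' (+6 fires, +3 burnt)
  -> target ignites at step 2
Step 3: cell (3,5)='.' (+8 fires, +6 burnt)
Step 4: cell (3,5)='.' (+5 fires, +8 burnt)
Step 5: cell (3,5)='.' (+4 fires, +5 burnt)
Step 6: cell (3,5)='.' (+3 fires, +4 burnt)
Step 7: cell (3,5)='.' (+2 fires, +3 burnt)
Step 8: cell (3,5)='.' (+0 fires, +2 burnt)
  fire out at step 8

2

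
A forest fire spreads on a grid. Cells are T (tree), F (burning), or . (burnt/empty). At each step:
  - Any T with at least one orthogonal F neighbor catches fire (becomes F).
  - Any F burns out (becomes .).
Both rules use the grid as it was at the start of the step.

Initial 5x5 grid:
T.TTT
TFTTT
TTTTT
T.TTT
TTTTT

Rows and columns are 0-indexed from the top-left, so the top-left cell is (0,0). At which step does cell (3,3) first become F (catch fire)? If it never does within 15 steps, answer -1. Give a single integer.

Step 1: cell (3,3)='T' (+3 fires, +1 burnt)
Step 2: cell (3,3)='T' (+5 fires, +3 burnt)
Step 3: cell (3,3)='T' (+5 fires, +5 burnt)
Step 4: cell (3,3)='F' (+5 fires, +5 burnt)
  -> target ignites at step 4
Step 5: cell (3,3)='.' (+3 fires, +5 burnt)
Step 6: cell (3,3)='.' (+1 fires, +3 burnt)
Step 7: cell (3,3)='.' (+0 fires, +1 burnt)
  fire out at step 7

4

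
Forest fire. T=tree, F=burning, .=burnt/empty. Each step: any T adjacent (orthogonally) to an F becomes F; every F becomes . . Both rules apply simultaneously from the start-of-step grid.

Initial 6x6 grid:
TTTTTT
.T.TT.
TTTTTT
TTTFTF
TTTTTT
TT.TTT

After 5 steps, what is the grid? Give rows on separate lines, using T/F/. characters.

Step 1: 6 trees catch fire, 2 burn out
  TTTTTT
  .T.TT.
  TTTFTF
  TTF.F.
  TTTFTF
  TT.TTT
Step 2: 8 trees catch fire, 6 burn out
  TTTTTT
  .T.FT.
  TTF.F.
  TF....
  TTF.F.
  TT.FTF
Step 3: 6 trees catch fire, 8 burn out
  TTTFTT
  .T..F.
  TF....
  F.....
  TF....
  TT..F.
Step 4: 6 trees catch fire, 6 burn out
  TTF.FT
  .F....
  F.....
  ......
  F.....
  TF....
Step 5: 3 trees catch fire, 6 burn out
  TF...F
  ......
  ......
  ......
  ......
  F.....

TF...F
......
......
......
......
F.....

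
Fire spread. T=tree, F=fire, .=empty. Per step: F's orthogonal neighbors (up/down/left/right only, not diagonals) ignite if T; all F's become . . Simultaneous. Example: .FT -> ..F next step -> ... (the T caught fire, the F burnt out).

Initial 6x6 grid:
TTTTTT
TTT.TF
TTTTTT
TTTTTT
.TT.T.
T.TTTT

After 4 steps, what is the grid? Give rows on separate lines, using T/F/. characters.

Step 1: 3 trees catch fire, 1 burn out
  TTTTTF
  TTT.F.
  TTTTTF
  TTTTTT
  .TT.T.
  T.TTTT
Step 2: 3 trees catch fire, 3 burn out
  TTTTF.
  TTT...
  TTTTF.
  TTTTTF
  .TT.T.
  T.TTTT
Step 3: 3 trees catch fire, 3 burn out
  TTTF..
  TTT...
  TTTF..
  TTTTF.
  .TT.T.
  T.TTTT
Step 4: 4 trees catch fire, 3 burn out
  TTF...
  TTT...
  TTF...
  TTTF..
  .TT.F.
  T.TTTT

TTF...
TTT...
TTF...
TTTF..
.TT.F.
T.TTTT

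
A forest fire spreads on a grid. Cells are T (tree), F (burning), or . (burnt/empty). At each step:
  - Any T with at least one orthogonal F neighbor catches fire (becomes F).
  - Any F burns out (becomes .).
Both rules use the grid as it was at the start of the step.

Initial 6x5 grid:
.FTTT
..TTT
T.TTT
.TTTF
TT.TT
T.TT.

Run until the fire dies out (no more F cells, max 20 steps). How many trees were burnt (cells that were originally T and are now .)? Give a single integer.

Answer: 19

Derivation:
Step 1: +4 fires, +2 burnt (F count now 4)
Step 2: +6 fires, +4 burnt (F count now 6)
Step 3: +5 fires, +6 burnt (F count now 5)
Step 4: +2 fires, +5 burnt (F count now 2)
Step 5: +1 fires, +2 burnt (F count now 1)
Step 6: +1 fires, +1 burnt (F count now 1)
Step 7: +0 fires, +1 burnt (F count now 0)
Fire out after step 7
Initially T: 20, now '.': 29
Total burnt (originally-T cells now '.'): 19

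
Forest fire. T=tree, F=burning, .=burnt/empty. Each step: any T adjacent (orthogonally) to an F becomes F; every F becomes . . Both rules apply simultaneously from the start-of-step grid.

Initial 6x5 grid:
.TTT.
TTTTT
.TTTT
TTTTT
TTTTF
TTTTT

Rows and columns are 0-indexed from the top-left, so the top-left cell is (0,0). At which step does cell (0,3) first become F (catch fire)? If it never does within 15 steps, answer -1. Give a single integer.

Step 1: cell (0,3)='T' (+3 fires, +1 burnt)
Step 2: cell (0,3)='T' (+4 fires, +3 burnt)
Step 3: cell (0,3)='T' (+5 fires, +4 burnt)
Step 4: cell (0,3)='T' (+5 fires, +5 burnt)
Step 5: cell (0,3)='F' (+5 fires, +5 burnt)
  -> target ignites at step 5
Step 6: cell (0,3)='.' (+2 fires, +5 burnt)
Step 7: cell (0,3)='.' (+2 fires, +2 burnt)
Step 8: cell (0,3)='.' (+0 fires, +2 burnt)
  fire out at step 8

5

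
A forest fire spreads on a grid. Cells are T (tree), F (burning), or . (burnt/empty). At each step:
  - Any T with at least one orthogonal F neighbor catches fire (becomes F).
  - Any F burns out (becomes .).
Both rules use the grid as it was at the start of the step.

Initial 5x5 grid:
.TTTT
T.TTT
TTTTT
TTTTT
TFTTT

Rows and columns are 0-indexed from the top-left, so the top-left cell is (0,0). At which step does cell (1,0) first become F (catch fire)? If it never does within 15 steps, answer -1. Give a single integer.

Step 1: cell (1,0)='T' (+3 fires, +1 burnt)
Step 2: cell (1,0)='T' (+4 fires, +3 burnt)
Step 3: cell (1,0)='T' (+4 fires, +4 burnt)
Step 4: cell (1,0)='F' (+4 fires, +4 burnt)
  -> target ignites at step 4
Step 5: cell (1,0)='.' (+3 fires, +4 burnt)
Step 6: cell (1,0)='.' (+3 fires, +3 burnt)
Step 7: cell (1,0)='.' (+1 fires, +3 burnt)
Step 8: cell (1,0)='.' (+0 fires, +1 burnt)
  fire out at step 8

4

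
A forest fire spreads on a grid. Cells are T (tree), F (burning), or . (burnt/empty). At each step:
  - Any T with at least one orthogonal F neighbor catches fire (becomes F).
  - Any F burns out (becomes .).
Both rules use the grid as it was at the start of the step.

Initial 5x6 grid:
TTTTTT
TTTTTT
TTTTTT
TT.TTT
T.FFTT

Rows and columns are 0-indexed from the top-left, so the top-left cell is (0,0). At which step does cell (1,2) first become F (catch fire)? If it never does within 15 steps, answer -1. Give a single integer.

Step 1: cell (1,2)='T' (+2 fires, +2 burnt)
Step 2: cell (1,2)='T' (+3 fires, +2 burnt)
Step 3: cell (1,2)='T' (+4 fires, +3 burnt)
Step 4: cell (1,2)='F' (+5 fires, +4 burnt)
  -> target ignites at step 4
Step 5: cell (1,2)='.' (+6 fires, +5 burnt)
Step 6: cell (1,2)='.' (+4 fires, +6 burnt)
Step 7: cell (1,2)='.' (+2 fires, +4 burnt)
Step 8: cell (1,2)='.' (+0 fires, +2 burnt)
  fire out at step 8

4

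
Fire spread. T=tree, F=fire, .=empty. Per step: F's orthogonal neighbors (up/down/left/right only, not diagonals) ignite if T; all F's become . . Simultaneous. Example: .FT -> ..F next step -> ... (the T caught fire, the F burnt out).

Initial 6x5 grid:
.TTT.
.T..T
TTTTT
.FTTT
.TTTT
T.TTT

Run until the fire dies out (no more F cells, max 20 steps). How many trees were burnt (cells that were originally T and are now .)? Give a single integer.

Answer: 20

Derivation:
Step 1: +3 fires, +1 burnt (F count now 3)
Step 2: +5 fires, +3 burnt (F count now 5)
Step 3: +5 fires, +5 burnt (F count now 5)
Step 4: +4 fires, +5 burnt (F count now 4)
Step 5: +3 fires, +4 burnt (F count now 3)
Step 6: +0 fires, +3 burnt (F count now 0)
Fire out after step 6
Initially T: 21, now '.': 29
Total burnt (originally-T cells now '.'): 20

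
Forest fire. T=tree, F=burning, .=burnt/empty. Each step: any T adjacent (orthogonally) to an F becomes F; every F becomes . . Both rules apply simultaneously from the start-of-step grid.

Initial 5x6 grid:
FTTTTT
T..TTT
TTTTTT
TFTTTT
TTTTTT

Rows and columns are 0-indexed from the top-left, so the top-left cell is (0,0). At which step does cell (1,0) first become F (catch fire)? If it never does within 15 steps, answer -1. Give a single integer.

Step 1: cell (1,0)='F' (+6 fires, +2 burnt)
  -> target ignites at step 1
Step 2: cell (1,0)='.' (+6 fires, +6 burnt)
Step 3: cell (1,0)='.' (+4 fires, +6 burnt)
Step 4: cell (1,0)='.' (+5 fires, +4 burnt)
Step 5: cell (1,0)='.' (+4 fires, +5 burnt)
Step 6: cell (1,0)='.' (+1 fires, +4 burnt)
Step 7: cell (1,0)='.' (+0 fires, +1 burnt)
  fire out at step 7

1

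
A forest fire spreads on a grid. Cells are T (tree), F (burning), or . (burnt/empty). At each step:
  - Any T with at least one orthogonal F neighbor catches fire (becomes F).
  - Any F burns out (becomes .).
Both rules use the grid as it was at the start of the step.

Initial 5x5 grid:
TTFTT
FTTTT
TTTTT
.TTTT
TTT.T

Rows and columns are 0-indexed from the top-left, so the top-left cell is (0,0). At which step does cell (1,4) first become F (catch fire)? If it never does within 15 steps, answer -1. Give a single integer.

Step 1: cell (1,4)='T' (+6 fires, +2 burnt)
Step 2: cell (1,4)='T' (+4 fires, +6 burnt)
Step 3: cell (1,4)='F' (+4 fires, +4 burnt)
  -> target ignites at step 3
Step 4: cell (1,4)='.' (+4 fires, +4 burnt)
Step 5: cell (1,4)='.' (+2 fires, +4 burnt)
Step 6: cell (1,4)='.' (+1 fires, +2 burnt)
Step 7: cell (1,4)='.' (+0 fires, +1 burnt)
  fire out at step 7

3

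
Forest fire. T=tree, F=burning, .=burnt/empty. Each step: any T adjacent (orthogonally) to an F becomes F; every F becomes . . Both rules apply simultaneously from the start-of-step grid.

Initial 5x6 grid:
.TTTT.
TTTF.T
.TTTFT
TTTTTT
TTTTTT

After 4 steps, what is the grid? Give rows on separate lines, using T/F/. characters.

Step 1: 5 trees catch fire, 2 burn out
  .TTFT.
  TTF..T
  .TTF.F
  TTTTFT
  TTTTTT
Step 2: 8 trees catch fire, 5 burn out
  .TF.F.
  TF...F
  .TF...
  TTTF.F
  TTTTFT
Step 3: 6 trees catch fire, 8 burn out
  .F....
  F.....
  .F....
  TTF...
  TTTF.F
Step 4: 2 trees catch fire, 6 burn out
  ......
  ......
  ......
  TF....
  TTF...

......
......
......
TF....
TTF...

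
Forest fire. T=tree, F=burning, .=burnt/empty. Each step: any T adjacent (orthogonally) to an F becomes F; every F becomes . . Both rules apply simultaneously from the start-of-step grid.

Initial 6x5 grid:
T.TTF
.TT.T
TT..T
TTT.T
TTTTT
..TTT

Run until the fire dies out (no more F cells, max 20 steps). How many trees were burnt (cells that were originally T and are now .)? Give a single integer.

Step 1: +2 fires, +1 burnt (F count now 2)
Step 2: +2 fires, +2 burnt (F count now 2)
Step 3: +2 fires, +2 burnt (F count now 2)
Step 4: +2 fires, +2 burnt (F count now 2)
Step 5: +3 fires, +2 burnt (F count now 3)
Step 6: +4 fires, +3 burnt (F count now 4)
Step 7: +4 fires, +4 burnt (F count now 4)
Step 8: +1 fires, +4 burnt (F count now 1)
Step 9: +0 fires, +1 burnt (F count now 0)
Fire out after step 9
Initially T: 21, now '.': 29
Total burnt (originally-T cells now '.'): 20

Answer: 20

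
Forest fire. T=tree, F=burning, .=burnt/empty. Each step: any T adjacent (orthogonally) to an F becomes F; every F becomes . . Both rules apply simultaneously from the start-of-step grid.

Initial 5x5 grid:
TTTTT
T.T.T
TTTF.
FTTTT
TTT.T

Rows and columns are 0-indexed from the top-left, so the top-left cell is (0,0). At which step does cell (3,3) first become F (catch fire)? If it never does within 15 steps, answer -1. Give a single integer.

Step 1: cell (3,3)='F' (+5 fires, +2 burnt)
  -> target ignites at step 1
Step 2: cell (3,3)='.' (+6 fires, +5 burnt)
Step 3: cell (3,3)='.' (+4 fires, +6 burnt)
Step 4: cell (3,3)='.' (+2 fires, +4 burnt)
Step 5: cell (3,3)='.' (+1 fires, +2 burnt)
Step 6: cell (3,3)='.' (+1 fires, +1 burnt)
Step 7: cell (3,3)='.' (+0 fires, +1 burnt)
  fire out at step 7

1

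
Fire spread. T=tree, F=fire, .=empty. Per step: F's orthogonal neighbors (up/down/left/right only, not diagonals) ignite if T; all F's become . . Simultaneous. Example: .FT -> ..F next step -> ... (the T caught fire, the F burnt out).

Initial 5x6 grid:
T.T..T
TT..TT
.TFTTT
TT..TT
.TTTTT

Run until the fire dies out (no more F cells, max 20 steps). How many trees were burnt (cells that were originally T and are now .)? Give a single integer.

Answer: 19

Derivation:
Step 1: +2 fires, +1 burnt (F count now 2)
Step 2: +3 fires, +2 burnt (F count now 3)
Step 3: +6 fires, +3 burnt (F count now 6)
Step 4: +5 fires, +6 burnt (F count now 5)
Step 5: +3 fires, +5 burnt (F count now 3)
Step 6: +0 fires, +3 burnt (F count now 0)
Fire out after step 6
Initially T: 20, now '.': 29
Total burnt (originally-T cells now '.'): 19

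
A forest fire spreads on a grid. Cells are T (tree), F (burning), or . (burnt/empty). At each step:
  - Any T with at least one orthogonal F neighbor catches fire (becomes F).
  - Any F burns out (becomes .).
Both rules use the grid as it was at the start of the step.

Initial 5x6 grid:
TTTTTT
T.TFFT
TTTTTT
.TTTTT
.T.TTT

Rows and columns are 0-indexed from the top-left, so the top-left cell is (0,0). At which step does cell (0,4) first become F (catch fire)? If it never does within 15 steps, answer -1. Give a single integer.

Step 1: cell (0,4)='F' (+6 fires, +2 burnt)
  -> target ignites at step 1
Step 2: cell (0,4)='.' (+6 fires, +6 burnt)
Step 3: cell (0,4)='.' (+6 fires, +6 burnt)
Step 4: cell (0,4)='.' (+4 fires, +6 burnt)
Step 5: cell (0,4)='.' (+2 fires, +4 burnt)
Step 6: cell (0,4)='.' (+0 fires, +2 burnt)
  fire out at step 6

1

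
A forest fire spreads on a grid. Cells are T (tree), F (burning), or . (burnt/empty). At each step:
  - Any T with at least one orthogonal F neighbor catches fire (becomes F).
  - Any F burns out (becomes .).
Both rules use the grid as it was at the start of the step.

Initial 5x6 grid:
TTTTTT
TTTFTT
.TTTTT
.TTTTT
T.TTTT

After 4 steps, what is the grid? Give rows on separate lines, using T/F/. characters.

Step 1: 4 trees catch fire, 1 burn out
  TTTFTT
  TTF.FT
  .TTFTT
  .TTTTT
  T.TTTT
Step 2: 7 trees catch fire, 4 burn out
  TTF.FT
  TF...F
  .TF.FT
  .TTFTT
  T.TTTT
Step 3: 8 trees catch fire, 7 burn out
  TF...F
  F.....
  .F...F
  .TF.FT
  T.TFTT
Step 4: 5 trees catch fire, 8 burn out
  F.....
  ......
  ......
  .F...F
  T.F.FT

F.....
......
......
.F...F
T.F.FT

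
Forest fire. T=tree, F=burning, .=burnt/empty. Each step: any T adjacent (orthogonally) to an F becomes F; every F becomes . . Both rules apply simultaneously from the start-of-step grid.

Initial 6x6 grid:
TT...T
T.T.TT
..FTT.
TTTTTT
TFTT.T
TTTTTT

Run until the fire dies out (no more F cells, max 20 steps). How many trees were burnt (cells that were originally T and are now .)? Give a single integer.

Step 1: +7 fires, +2 burnt (F count now 7)
Step 2: +6 fires, +7 burnt (F count now 6)
Step 3: +3 fires, +6 burnt (F count now 3)
Step 4: +3 fires, +3 burnt (F count now 3)
Step 5: +3 fires, +3 burnt (F count now 3)
Step 6: +0 fires, +3 burnt (F count now 0)
Fire out after step 6
Initially T: 25, now '.': 33
Total burnt (originally-T cells now '.'): 22

Answer: 22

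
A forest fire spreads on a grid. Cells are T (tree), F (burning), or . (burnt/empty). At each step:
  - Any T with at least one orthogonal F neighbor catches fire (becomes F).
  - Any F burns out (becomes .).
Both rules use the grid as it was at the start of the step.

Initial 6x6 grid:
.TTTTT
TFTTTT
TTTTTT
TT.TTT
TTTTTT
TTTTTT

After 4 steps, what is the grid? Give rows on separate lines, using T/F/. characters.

Step 1: 4 trees catch fire, 1 burn out
  .FTTTT
  F.FTTT
  TFTTTT
  TT.TTT
  TTTTTT
  TTTTTT
Step 2: 5 trees catch fire, 4 burn out
  ..FTTT
  ...FTT
  F.FTTT
  TF.TTT
  TTTTTT
  TTTTTT
Step 3: 5 trees catch fire, 5 burn out
  ...FTT
  ....FT
  ...FTT
  F..TTT
  TFTTTT
  TTTTTT
Step 4: 7 trees catch fire, 5 burn out
  ....FT
  .....F
  ....FT
  ...FTT
  F.FTTT
  TFTTTT

....FT
.....F
....FT
...FTT
F.FTTT
TFTTTT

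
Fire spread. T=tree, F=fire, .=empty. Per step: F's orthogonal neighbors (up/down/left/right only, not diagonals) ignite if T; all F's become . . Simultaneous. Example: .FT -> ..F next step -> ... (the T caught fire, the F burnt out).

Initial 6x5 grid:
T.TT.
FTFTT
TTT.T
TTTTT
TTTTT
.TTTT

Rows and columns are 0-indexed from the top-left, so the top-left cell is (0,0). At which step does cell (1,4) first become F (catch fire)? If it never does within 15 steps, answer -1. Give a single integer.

Step 1: cell (1,4)='T' (+6 fires, +2 burnt)
Step 2: cell (1,4)='F' (+5 fires, +6 burnt)
  -> target ignites at step 2
Step 3: cell (1,4)='.' (+5 fires, +5 burnt)
Step 4: cell (1,4)='.' (+4 fires, +5 burnt)
Step 5: cell (1,4)='.' (+3 fires, +4 burnt)
Step 6: cell (1,4)='.' (+1 fires, +3 burnt)
Step 7: cell (1,4)='.' (+0 fires, +1 burnt)
  fire out at step 7

2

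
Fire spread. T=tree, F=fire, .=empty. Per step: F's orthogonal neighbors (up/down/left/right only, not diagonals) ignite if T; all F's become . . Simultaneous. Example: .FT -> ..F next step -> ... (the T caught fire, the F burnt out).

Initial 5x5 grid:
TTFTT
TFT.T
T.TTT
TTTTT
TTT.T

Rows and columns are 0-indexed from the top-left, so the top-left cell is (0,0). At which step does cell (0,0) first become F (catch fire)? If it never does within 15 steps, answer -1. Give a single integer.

Step 1: cell (0,0)='T' (+4 fires, +2 burnt)
Step 2: cell (0,0)='F' (+4 fires, +4 burnt)
  -> target ignites at step 2
Step 3: cell (0,0)='.' (+4 fires, +4 burnt)
Step 4: cell (0,0)='.' (+5 fires, +4 burnt)
Step 5: cell (0,0)='.' (+2 fires, +5 burnt)
Step 6: cell (0,0)='.' (+1 fires, +2 burnt)
Step 7: cell (0,0)='.' (+0 fires, +1 burnt)
  fire out at step 7

2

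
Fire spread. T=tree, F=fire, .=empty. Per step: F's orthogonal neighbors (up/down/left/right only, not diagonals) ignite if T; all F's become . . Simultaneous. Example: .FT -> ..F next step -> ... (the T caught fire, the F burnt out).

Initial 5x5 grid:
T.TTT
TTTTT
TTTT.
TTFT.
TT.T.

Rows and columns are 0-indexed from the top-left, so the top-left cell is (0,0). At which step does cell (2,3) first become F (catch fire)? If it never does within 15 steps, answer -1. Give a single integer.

Step 1: cell (2,3)='T' (+3 fires, +1 burnt)
Step 2: cell (2,3)='F' (+6 fires, +3 burnt)
  -> target ignites at step 2
Step 3: cell (2,3)='.' (+5 fires, +6 burnt)
Step 4: cell (2,3)='.' (+3 fires, +5 burnt)
Step 5: cell (2,3)='.' (+2 fires, +3 burnt)
Step 6: cell (2,3)='.' (+0 fires, +2 burnt)
  fire out at step 6

2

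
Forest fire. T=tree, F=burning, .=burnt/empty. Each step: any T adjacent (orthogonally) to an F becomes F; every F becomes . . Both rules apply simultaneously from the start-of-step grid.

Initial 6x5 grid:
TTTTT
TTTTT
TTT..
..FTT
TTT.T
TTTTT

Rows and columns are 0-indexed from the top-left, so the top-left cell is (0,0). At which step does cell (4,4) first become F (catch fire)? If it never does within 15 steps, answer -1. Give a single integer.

Step 1: cell (4,4)='T' (+3 fires, +1 burnt)
Step 2: cell (4,4)='T' (+5 fires, +3 burnt)
Step 3: cell (4,4)='F' (+8 fires, +5 burnt)
  -> target ignites at step 3
Step 4: cell (4,4)='.' (+6 fires, +8 burnt)
Step 5: cell (4,4)='.' (+2 fires, +6 burnt)
Step 6: cell (4,4)='.' (+0 fires, +2 burnt)
  fire out at step 6

3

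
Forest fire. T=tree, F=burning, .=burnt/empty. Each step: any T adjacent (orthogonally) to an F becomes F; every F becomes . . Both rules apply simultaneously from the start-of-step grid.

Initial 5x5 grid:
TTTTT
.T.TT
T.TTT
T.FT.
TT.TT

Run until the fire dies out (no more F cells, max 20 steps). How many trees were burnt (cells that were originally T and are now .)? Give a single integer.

Step 1: +2 fires, +1 burnt (F count now 2)
Step 2: +2 fires, +2 burnt (F count now 2)
Step 3: +3 fires, +2 burnt (F count now 3)
Step 4: +2 fires, +3 burnt (F count now 2)
Step 5: +2 fires, +2 burnt (F count now 2)
Step 6: +1 fires, +2 burnt (F count now 1)
Step 7: +2 fires, +1 burnt (F count now 2)
Step 8: +0 fires, +2 burnt (F count now 0)
Fire out after step 8
Initially T: 18, now '.': 21
Total burnt (originally-T cells now '.'): 14

Answer: 14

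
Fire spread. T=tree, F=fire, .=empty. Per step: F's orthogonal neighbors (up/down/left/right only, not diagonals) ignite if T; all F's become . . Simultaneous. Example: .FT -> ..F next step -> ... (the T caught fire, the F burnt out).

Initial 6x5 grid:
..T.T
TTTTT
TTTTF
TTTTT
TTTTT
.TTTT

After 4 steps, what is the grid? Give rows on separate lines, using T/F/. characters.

Step 1: 3 trees catch fire, 1 burn out
  ..T.T
  TTTTF
  TTTF.
  TTTTF
  TTTTT
  .TTTT
Step 2: 5 trees catch fire, 3 burn out
  ..T.F
  TTTF.
  TTF..
  TTTF.
  TTTTF
  .TTTT
Step 3: 5 trees catch fire, 5 burn out
  ..T..
  TTF..
  TF...
  TTF..
  TTTF.
  .TTTF
Step 4: 6 trees catch fire, 5 burn out
  ..F..
  TF...
  F....
  TF...
  TTF..
  .TTF.

..F..
TF...
F....
TF...
TTF..
.TTF.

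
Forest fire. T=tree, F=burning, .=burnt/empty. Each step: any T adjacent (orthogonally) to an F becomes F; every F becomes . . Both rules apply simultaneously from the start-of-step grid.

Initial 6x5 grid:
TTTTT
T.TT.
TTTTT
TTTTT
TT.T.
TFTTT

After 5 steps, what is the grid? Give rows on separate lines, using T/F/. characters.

Step 1: 3 trees catch fire, 1 burn out
  TTTTT
  T.TT.
  TTTTT
  TTTTT
  TF.T.
  F.FTT
Step 2: 3 trees catch fire, 3 burn out
  TTTTT
  T.TT.
  TTTTT
  TFTTT
  F..T.
  ...FT
Step 3: 5 trees catch fire, 3 burn out
  TTTTT
  T.TT.
  TFTTT
  F.FTT
  ...F.
  ....F
Step 4: 3 trees catch fire, 5 burn out
  TTTTT
  T.TT.
  F.FTT
  ...FT
  .....
  .....
Step 5: 4 trees catch fire, 3 burn out
  TTTTT
  F.FT.
  ...FT
  ....F
  .....
  .....

TTTTT
F.FT.
...FT
....F
.....
.....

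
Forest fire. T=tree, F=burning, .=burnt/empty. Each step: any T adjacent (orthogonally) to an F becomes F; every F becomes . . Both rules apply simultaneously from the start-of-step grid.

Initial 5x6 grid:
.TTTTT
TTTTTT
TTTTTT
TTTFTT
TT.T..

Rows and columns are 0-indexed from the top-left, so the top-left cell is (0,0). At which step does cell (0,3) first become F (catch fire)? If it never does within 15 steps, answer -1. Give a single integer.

Step 1: cell (0,3)='T' (+4 fires, +1 burnt)
Step 2: cell (0,3)='T' (+5 fires, +4 burnt)
Step 3: cell (0,3)='F' (+7 fires, +5 burnt)
  -> target ignites at step 3
Step 4: cell (0,3)='.' (+6 fires, +7 burnt)
Step 5: cell (0,3)='.' (+3 fires, +6 burnt)
Step 6: cell (0,3)='.' (+0 fires, +3 burnt)
  fire out at step 6

3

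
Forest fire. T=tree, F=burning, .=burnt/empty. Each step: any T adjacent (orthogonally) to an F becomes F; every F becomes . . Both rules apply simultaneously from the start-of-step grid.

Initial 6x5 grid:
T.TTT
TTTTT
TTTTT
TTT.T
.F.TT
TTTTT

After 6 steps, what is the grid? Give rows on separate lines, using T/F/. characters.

Step 1: 2 trees catch fire, 1 burn out
  T.TTT
  TTTTT
  TTTTT
  TFT.T
  ...TT
  TFTTT
Step 2: 5 trees catch fire, 2 burn out
  T.TTT
  TTTTT
  TFTTT
  F.F.T
  ...TT
  F.FTT
Step 3: 4 trees catch fire, 5 burn out
  T.TTT
  TFTTT
  F.FTT
  ....T
  ...TT
  ...FT
Step 4: 5 trees catch fire, 4 burn out
  T.TTT
  F.FTT
  ...FT
  ....T
  ...FT
  ....F
Step 5: 5 trees catch fire, 5 burn out
  F.FTT
  ...FT
  ....F
  ....T
  ....F
  .....
Step 6: 3 trees catch fire, 5 burn out
  ...FT
  ....F
  .....
  ....F
  .....
  .....

...FT
....F
.....
....F
.....
.....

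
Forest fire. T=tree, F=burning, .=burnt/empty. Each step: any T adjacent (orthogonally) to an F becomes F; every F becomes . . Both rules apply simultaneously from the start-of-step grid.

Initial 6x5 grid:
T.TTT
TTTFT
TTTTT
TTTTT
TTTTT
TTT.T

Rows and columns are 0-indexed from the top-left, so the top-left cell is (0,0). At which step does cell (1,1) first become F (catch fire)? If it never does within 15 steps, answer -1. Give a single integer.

Step 1: cell (1,1)='T' (+4 fires, +1 burnt)
Step 2: cell (1,1)='F' (+6 fires, +4 burnt)
  -> target ignites at step 2
Step 3: cell (1,1)='.' (+5 fires, +6 burnt)
Step 4: cell (1,1)='.' (+5 fires, +5 burnt)
Step 5: cell (1,1)='.' (+4 fires, +5 burnt)
Step 6: cell (1,1)='.' (+2 fires, +4 burnt)
Step 7: cell (1,1)='.' (+1 fires, +2 burnt)
Step 8: cell (1,1)='.' (+0 fires, +1 burnt)
  fire out at step 8

2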